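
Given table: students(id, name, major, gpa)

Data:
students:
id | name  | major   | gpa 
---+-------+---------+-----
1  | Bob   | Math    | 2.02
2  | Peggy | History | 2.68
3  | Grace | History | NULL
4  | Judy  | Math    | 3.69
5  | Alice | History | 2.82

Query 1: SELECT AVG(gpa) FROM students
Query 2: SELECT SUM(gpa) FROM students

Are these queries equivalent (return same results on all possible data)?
No, not equivalent

Query 1 returns: [(2.8025,)]
Query 2 returns: [(11.21,)]

Reason: AVG vs SUM give different aggregate values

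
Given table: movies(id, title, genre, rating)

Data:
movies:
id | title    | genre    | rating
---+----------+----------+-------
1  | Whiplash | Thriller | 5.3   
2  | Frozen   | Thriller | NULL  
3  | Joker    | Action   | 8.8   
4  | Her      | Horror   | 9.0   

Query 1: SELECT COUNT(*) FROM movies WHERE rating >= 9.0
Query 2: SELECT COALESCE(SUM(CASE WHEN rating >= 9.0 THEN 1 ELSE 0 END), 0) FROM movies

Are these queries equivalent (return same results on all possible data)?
Yes, equivalent

Both queries return: [(1,)]

Reason: COUNT with WHERE vs conditional SUM (COALESCE handles empty-table NULL)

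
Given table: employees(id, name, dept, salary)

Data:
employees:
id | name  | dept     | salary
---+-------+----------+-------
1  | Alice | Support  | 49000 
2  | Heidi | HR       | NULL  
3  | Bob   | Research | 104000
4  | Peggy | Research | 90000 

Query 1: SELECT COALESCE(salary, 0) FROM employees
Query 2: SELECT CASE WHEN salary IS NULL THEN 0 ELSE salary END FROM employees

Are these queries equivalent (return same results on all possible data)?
Yes, equivalent

Both queries return: [(0,), (49000,), (90000,), (104000,)]

Reason: COALESCE vs CASE for NULL handling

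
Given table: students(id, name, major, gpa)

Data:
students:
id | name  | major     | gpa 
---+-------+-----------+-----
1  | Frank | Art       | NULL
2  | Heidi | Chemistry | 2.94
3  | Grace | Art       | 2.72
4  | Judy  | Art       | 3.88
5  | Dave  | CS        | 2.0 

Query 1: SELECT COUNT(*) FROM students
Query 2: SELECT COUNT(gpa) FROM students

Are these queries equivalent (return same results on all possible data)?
No, not equivalent

Query 1 returns: [(5,)]
Query 2 returns: [(4,)]

Reason: COUNT(*) includes NULLs, COUNT(column) excludes them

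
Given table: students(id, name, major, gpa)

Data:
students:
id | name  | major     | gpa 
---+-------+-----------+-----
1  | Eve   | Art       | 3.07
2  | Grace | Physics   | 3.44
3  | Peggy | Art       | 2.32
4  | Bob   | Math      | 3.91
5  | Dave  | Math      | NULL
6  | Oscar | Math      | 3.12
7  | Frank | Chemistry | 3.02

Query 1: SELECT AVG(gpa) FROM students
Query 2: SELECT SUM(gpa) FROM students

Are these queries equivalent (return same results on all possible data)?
No, not equivalent

Query 1 returns: [(3.1466666666666665,)]
Query 2 returns: [(18.88,)]

Reason: AVG vs SUM give different aggregate values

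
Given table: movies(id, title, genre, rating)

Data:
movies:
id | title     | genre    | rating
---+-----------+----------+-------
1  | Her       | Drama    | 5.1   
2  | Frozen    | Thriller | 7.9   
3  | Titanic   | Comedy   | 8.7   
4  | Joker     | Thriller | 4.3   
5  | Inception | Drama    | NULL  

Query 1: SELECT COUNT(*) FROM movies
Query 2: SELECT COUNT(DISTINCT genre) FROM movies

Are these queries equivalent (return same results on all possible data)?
No, not equivalent

Query 1 returns: [(5,)]
Query 2 returns: [(3,)]

Reason: COUNT(*) counts rows, COUNT(DISTINCT genre) counts unique genres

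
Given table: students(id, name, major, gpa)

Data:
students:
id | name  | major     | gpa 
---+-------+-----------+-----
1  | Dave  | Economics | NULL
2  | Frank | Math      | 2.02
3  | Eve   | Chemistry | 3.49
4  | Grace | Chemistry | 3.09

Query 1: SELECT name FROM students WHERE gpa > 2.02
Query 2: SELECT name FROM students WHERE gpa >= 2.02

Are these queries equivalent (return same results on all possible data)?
No, not equivalent

Query 1 returns: [('Eve',), ('Grace',)]
Query 2 returns: [('Frank',), ('Eve',), ('Grace',)]

Reason: > vs >= gives different results when gpa = 2.02 exists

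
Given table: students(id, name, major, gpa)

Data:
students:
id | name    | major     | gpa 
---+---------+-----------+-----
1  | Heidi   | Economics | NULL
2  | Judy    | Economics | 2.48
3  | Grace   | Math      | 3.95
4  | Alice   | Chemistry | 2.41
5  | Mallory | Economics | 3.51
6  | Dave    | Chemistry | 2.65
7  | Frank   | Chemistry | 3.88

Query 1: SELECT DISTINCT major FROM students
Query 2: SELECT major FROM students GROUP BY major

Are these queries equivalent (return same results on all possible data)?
Yes, equivalent

Both queries return: [('Chemistry',), ('Economics',), ('Math',)]

Reason: Both get unique majors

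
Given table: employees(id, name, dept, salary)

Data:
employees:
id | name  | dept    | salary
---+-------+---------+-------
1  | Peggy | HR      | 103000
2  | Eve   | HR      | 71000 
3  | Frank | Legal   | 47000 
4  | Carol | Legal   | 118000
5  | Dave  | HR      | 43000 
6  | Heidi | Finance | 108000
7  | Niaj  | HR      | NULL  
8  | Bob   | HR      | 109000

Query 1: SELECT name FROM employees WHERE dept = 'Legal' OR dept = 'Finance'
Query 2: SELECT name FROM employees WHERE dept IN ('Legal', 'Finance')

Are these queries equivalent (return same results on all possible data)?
Yes, equivalent

Both queries return: [('Carol',), ('Frank',), ('Heidi',)]

Reason: OR vs IN are equivalent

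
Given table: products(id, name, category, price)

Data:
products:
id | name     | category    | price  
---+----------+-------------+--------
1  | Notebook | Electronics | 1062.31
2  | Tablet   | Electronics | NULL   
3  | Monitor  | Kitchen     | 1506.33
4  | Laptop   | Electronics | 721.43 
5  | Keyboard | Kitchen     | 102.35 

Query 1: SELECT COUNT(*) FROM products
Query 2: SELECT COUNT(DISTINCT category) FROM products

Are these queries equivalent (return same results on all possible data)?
No, not equivalent

Query 1 returns: [(5,)]
Query 2 returns: [(2,)]

Reason: COUNT(*) counts rows, COUNT(DISTINCT category) counts unique categorys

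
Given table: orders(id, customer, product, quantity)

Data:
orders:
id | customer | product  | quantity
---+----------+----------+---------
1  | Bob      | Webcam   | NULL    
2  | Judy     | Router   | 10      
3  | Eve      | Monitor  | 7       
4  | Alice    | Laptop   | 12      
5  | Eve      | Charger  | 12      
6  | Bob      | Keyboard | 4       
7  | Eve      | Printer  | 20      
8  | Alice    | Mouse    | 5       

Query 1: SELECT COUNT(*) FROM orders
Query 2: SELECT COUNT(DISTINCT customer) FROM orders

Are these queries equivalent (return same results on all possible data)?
No, not equivalent

Query 1 returns: [(8,)]
Query 2 returns: [(4,)]

Reason: COUNT(*) counts rows, COUNT(DISTINCT customer) counts unique customers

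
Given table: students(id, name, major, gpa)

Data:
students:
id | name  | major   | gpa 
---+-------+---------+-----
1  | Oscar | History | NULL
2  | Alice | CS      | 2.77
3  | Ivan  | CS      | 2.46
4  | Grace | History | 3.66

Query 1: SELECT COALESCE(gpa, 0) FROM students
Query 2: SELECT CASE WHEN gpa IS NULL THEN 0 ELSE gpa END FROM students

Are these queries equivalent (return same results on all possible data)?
Yes, equivalent

Both queries return: [(0,), (2.46,), (2.77,), (3.66,)]

Reason: COALESCE vs CASE for NULL handling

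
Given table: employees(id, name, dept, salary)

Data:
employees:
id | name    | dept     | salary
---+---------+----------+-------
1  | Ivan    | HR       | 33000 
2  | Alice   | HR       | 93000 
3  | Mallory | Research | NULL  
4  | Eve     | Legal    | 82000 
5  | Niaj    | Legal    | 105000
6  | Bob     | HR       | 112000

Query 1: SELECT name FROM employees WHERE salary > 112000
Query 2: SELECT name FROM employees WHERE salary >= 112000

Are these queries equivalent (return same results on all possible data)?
No, not equivalent

Query 1 returns: []
Query 2 returns: [('Bob',)]

Reason: > vs >= gives different results when salary = 112000 exists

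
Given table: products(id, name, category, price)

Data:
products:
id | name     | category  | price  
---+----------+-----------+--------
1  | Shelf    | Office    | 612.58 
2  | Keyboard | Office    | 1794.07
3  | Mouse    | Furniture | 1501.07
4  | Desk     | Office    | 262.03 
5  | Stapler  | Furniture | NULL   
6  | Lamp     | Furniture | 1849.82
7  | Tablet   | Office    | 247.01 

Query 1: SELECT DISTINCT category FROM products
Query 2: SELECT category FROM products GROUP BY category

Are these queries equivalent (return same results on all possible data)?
Yes, equivalent

Both queries return: [('Furniture',), ('Office',)]

Reason: Both get unique categorys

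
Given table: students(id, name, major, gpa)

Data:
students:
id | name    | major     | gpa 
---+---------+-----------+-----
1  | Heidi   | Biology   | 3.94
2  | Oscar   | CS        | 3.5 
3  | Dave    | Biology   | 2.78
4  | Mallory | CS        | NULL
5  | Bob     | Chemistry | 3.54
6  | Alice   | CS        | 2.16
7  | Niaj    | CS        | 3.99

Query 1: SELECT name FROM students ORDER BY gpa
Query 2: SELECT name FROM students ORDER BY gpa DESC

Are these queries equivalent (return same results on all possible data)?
No, not equivalent

Query 1 returns: [('Mallory',), ('Alice',), ('Dave',), ('Oscar',), ('Bob',), ('Heidi',), ('Niaj',)]
Query 2 returns: [('Niaj',), ('Heidi',), ('Bob',), ('Oscar',), ('Dave',), ('Alice',), ('Mallory',)]

Reason: ASC vs DESC gives opposite ordering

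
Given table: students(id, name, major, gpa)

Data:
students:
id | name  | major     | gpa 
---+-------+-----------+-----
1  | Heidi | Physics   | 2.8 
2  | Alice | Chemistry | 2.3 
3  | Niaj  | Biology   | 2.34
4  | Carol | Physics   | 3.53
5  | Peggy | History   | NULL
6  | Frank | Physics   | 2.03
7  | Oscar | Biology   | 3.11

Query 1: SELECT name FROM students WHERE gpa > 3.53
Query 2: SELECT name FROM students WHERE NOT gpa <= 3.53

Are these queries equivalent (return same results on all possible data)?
Yes, equivalent

Both queries return: []

Reason: Both filter gpa > 3.53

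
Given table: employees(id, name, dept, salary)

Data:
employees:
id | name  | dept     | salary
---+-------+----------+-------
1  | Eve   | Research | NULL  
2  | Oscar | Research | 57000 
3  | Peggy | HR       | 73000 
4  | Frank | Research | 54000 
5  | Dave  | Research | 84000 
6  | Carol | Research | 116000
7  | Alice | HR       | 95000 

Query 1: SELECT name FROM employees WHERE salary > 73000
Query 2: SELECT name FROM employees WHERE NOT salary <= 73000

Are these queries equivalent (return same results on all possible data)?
Yes, equivalent

Both queries return: [('Alice',), ('Carol',), ('Dave',)]

Reason: Both filter salary > 73000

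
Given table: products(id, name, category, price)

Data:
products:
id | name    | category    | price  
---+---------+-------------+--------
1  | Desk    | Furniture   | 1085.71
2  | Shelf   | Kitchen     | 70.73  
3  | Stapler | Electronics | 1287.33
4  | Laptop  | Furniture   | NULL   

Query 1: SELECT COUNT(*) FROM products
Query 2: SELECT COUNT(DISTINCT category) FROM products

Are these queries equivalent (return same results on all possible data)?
No, not equivalent

Query 1 returns: [(4,)]
Query 2 returns: [(3,)]

Reason: COUNT(*) counts rows, COUNT(DISTINCT category) counts unique categorys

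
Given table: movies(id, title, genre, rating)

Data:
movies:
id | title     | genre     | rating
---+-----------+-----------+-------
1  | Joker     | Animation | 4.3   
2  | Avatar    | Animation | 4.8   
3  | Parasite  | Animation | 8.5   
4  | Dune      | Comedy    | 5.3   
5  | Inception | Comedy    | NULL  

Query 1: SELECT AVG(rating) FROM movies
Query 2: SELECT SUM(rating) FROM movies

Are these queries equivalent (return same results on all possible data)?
No, not equivalent

Query 1 returns: [(5.725,)]
Query 2 returns: [(22.9,)]

Reason: AVG vs SUM give different aggregate values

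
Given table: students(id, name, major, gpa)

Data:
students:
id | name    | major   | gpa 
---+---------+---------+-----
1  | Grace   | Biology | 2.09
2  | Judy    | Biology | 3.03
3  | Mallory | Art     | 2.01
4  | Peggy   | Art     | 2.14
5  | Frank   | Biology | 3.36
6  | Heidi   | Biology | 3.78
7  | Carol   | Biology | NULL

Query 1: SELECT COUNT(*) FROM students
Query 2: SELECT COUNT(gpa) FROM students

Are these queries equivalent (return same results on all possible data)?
No, not equivalent

Query 1 returns: [(7,)]
Query 2 returns: [(6,)]

Reason: COUNT(*) includes NULLs, COUNT(column) excludes them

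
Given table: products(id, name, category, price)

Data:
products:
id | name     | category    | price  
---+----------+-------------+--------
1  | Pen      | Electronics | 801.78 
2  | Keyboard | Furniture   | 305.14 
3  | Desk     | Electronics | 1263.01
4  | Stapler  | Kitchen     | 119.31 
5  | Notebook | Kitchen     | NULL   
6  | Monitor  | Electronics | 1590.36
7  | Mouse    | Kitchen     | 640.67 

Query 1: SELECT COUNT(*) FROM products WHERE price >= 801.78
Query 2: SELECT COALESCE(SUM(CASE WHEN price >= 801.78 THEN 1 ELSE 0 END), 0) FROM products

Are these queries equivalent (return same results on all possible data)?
Yes, equivalent

Both queries return: [(3,)]

Reason: COUNT with WHERE vs conditional SUM (COALESCE handles empty-table NULL)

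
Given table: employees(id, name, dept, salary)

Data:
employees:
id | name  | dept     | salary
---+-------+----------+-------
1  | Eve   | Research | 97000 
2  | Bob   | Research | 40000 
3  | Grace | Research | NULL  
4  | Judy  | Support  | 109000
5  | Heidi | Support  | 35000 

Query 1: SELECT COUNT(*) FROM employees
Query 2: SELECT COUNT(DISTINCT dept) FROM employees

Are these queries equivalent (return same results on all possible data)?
No, not equivalent

Query 1 returns: [(5,)]
Query 2 returns: [(2,)]

Reason: COUNT(*) counts rows, COUNT(DISTINCT dept) counts unique depts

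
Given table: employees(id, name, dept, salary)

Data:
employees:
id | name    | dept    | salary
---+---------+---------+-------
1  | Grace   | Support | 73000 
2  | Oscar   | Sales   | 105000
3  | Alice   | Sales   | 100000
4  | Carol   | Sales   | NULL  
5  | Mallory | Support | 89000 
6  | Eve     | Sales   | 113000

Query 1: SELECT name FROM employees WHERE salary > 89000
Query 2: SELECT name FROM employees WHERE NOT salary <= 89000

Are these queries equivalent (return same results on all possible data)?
Yes, equivalent

Both queries return: [('Alice',), ('Eve',), ('Oscar',)]

Reason: Both filter salary > 89000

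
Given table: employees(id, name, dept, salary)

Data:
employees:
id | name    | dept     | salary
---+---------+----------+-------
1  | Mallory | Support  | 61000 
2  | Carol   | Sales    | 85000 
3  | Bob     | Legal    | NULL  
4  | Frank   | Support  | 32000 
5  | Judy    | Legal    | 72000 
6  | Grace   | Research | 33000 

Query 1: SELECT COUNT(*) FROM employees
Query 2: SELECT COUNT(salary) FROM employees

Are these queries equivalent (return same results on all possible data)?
No, not equivalent

Query 1 returns: [(6,)]
Query 2 returns: [(5,)]

Reason: COUNT(*) includes NULLs, COUNT(column) excludes them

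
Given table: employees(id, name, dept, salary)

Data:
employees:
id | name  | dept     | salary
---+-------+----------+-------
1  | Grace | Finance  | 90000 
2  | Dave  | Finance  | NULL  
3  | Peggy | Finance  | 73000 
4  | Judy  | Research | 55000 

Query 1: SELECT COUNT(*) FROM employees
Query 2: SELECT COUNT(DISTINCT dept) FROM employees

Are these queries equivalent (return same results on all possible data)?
No, not equivalent

Query 1 returns: [(4,)]
Query 2 returns: [(2,)]

Reason: COUNT(*) counts rows, COUNT(DISTINCT dept) counts unique depts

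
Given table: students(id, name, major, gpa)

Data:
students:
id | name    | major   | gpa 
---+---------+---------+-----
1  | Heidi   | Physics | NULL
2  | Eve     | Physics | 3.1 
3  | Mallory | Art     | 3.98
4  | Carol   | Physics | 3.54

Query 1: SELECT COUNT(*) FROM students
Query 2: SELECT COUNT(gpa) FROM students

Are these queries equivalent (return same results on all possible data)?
No, not equivalent

Query 1 returns: [(4,)]
Query 2 returns: [(3,)]

Reason: COUNT(*) includes NULLs, COUNT(column) excludes them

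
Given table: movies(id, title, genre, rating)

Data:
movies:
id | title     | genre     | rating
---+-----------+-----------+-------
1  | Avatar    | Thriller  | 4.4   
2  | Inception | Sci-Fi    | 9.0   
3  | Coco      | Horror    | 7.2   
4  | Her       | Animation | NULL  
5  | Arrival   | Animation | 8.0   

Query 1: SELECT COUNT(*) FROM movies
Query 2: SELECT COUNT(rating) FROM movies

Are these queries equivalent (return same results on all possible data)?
No, not equivalent

Query 1 returns: [(5,)]
Query 2 returns: [(4,)]

Reason: COUNT(*) includes NULLs, COUNT(column) excludes them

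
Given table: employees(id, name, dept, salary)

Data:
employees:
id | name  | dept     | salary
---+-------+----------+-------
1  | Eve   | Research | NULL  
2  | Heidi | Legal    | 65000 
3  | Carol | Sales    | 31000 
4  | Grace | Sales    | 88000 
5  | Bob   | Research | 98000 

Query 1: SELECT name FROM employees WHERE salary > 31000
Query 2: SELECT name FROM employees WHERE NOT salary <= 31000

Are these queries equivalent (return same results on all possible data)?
Yes, equivalent

Both queries return: [('Bob',), ('Grace',), ('Heidi',)]

Reason: Both filter salary > 31000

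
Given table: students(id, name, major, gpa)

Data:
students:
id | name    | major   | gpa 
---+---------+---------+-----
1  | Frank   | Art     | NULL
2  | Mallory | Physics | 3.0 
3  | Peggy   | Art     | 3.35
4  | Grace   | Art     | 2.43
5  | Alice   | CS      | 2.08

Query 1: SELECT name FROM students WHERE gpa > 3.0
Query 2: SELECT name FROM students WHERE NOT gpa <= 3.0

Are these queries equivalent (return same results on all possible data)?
Yes, equivalent

Both queries return: [('Peggy',)]

Reason: Both filter gpa > 3.0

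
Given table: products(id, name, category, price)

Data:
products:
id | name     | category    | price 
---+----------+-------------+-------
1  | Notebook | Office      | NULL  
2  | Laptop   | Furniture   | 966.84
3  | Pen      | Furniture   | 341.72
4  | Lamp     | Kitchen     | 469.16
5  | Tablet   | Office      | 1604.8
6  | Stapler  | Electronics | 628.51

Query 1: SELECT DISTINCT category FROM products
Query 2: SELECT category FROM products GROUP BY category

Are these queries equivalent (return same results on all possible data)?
Yes, equivalent

Both queries return: [('Electronics',), ('Furniture',), ('Kitchen',), ('Office',)]

Reason: Both get unique categorys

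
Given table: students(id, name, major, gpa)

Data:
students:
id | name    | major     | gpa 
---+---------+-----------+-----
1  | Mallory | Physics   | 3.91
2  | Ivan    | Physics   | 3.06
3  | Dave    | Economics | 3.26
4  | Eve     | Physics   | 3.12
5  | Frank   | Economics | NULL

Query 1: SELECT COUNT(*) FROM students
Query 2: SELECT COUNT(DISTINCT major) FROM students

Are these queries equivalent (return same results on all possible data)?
No, not equivalent

Query 1 returns: [(5,)]
Query 2 returns: [(2,)]

Reason: COUNT(*) counts rows, COUNT(DISTINCT major) counts unique majors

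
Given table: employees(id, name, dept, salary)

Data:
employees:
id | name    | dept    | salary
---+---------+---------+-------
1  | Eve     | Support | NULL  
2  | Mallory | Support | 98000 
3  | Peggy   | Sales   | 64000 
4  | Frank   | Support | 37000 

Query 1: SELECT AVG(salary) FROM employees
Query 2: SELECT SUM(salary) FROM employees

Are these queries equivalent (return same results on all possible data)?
No, not equivalent

Query 1 returns: [(66333.33333333333,)]
Query 2 returns: [(199000,)]

Reason: AVG vs SUM give different aggregate values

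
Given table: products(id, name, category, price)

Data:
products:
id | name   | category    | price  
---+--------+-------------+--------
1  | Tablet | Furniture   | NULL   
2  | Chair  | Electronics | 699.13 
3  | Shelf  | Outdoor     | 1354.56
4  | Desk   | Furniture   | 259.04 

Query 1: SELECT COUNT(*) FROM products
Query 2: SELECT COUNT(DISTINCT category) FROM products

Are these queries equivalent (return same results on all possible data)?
No, not equivalent

Query 1 returns: [(4,)]
Query 2 returns: [(3,)]

Reason: COUNT(*) counts rows, COUNT(DISTINCT category) counts unique categorys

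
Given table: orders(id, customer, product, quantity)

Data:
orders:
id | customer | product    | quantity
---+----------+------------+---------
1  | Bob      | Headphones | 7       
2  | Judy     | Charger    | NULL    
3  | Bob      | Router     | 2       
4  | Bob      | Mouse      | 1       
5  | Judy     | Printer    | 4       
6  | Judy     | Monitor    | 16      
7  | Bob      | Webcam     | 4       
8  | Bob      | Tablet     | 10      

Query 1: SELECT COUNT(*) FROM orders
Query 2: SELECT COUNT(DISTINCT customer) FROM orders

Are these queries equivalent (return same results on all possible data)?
No, not equivalent

Query 1 returns: [(8,)]
Query 2 returns: [(2,)]

Reason: COUNT(*) counts rows, COUNT(DISTINCT customer) counts unique customers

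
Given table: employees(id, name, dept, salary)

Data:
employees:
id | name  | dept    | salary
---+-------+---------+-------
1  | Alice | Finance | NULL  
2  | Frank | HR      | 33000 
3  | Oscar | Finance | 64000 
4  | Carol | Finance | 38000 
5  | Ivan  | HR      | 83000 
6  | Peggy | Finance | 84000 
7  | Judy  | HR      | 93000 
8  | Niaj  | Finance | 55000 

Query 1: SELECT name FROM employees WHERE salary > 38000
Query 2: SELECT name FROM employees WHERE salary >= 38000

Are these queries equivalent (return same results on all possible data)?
No, not equivalent

Query 1 returns: [('Oscar',), ('Ivan',), ('Peggy',), ('Judy',), ('Niaj',)]
Query 2 returns: [('Oscar',), ('Carol',), ('Ivan',), ('Peggy',), ('Judy',), ('Niaj',)]

Reason: > vs >= gives different results when salary = 38000 exists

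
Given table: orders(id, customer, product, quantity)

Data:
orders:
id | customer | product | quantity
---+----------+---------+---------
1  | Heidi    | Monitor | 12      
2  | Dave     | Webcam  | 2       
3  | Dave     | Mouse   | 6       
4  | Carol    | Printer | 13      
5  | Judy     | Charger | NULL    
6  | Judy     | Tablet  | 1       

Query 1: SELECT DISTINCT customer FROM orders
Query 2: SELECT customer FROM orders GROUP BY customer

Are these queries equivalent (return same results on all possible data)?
Yes, equivalent

Both queries return: [('Carol',), ('Dave',), ('Heidi',), ('Judy',)]

Reason: Both get unique customers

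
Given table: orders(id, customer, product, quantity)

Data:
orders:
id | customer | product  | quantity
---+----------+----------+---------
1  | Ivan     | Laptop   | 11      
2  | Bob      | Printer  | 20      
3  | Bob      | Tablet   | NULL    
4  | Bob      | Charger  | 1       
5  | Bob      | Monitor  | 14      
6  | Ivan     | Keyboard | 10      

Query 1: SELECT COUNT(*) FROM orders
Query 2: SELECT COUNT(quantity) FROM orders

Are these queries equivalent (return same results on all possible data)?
No, not equivalent

Query 1 returns: [(6,)]
Query 2 returns: [(5,)]

Reason: COUNT(*) includes NULLs, COUNT(column) excludes them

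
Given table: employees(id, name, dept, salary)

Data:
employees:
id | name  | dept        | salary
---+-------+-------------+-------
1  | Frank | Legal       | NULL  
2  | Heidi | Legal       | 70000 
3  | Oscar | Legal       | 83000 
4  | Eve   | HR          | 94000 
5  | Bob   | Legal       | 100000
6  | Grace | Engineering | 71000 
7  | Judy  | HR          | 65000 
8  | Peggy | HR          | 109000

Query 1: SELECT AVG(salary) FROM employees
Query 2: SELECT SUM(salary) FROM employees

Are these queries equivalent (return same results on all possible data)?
No, not equivalent

Query 1 returns: [(84571.42857142857,)]
Query 2 returns: [(592000,)]

Reason: AVG vs SUM give different aggregate values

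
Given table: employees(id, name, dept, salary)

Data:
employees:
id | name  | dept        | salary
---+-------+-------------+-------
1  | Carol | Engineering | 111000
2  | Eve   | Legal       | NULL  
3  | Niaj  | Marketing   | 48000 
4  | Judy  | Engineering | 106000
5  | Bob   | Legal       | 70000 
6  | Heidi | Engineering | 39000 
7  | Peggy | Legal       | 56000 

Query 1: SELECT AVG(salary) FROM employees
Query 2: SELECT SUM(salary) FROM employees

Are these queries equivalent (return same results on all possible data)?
No, not equivalent

Query 1 returns: [(71666.66666666667,)]
Query 2 returns: [(430000,)]

Reason: AVG vs SUM give different aggregate values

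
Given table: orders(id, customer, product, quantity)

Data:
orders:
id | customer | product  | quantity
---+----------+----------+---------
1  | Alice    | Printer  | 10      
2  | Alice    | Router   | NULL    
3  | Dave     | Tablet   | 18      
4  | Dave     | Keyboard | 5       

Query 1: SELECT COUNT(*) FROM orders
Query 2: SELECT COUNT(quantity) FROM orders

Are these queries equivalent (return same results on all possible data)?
No, not equivalent

Query 1 returns: [(4,)]
Query 2 returns: [(3,)]

Reason: COUNT(*) includes NULLs, COUNT(column) excludes them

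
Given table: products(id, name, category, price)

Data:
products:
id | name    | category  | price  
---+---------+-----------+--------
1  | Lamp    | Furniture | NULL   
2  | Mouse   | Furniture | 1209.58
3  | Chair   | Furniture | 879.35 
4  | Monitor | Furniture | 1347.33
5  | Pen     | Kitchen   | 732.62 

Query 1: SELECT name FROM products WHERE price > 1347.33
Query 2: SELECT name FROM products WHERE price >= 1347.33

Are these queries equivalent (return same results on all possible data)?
No, not equivalent

Query 1 returns: []
Query 2 returns: [('Monitor',)]

Reason: > vs >= gives different results when price = 1347.33 exists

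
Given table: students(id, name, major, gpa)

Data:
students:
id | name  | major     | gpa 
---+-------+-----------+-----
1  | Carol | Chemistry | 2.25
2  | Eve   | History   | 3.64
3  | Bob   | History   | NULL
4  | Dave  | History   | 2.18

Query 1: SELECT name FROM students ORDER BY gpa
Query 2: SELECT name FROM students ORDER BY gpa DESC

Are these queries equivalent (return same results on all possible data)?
No, not equivalent

Query 1 returns: [('Bob',), ('Dave',), ('Carol',), ('Eve',)]
Query 2 returns: [('Eve',), ('Carol',), ('Dave',), ('Bob',)]

Reason: ASC vs DESC gives opposite ordering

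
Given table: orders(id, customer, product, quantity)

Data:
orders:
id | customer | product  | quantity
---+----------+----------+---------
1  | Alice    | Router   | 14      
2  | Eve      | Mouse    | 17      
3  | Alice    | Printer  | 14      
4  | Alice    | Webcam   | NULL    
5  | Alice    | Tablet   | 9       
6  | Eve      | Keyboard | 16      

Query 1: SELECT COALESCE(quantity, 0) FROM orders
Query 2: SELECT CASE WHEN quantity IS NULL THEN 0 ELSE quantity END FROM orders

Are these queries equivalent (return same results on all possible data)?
Yes, equivalent

Both queries return: [(0,), (9,), (14,), (14,), (16,), (17,)]

Reason: COALESCE vs CASE for NULL handling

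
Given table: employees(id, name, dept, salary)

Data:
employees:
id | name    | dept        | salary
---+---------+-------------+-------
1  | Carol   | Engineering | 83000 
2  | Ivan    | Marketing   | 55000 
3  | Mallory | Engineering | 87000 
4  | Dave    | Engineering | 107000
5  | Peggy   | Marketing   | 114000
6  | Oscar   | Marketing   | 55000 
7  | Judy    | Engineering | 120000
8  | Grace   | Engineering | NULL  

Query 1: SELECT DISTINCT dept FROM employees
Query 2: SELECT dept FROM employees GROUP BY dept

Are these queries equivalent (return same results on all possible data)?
Yes, equivalent

Both queries return: [('Engineering',), ('Marketing',)]

Reason: Both get unique depts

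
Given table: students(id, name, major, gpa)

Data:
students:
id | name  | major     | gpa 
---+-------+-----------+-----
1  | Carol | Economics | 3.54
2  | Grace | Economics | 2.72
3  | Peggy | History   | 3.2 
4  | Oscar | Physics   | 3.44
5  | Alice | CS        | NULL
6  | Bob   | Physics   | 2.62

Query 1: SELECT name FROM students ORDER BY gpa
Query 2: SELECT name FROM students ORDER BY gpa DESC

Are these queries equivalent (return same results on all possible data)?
No, not equivalent

Query 1 returns: [('Alice',), ('Bob',), ('Grace',), ('Peggy',), ('Oscar',), ('Carol',)]
Query 2 returns: [('Carol',), ('Oscar',), ('Peggy',), ('Grace',), ('Bob',), ('Alice',)]

Reason: ASC vs DESC gives opposite ordering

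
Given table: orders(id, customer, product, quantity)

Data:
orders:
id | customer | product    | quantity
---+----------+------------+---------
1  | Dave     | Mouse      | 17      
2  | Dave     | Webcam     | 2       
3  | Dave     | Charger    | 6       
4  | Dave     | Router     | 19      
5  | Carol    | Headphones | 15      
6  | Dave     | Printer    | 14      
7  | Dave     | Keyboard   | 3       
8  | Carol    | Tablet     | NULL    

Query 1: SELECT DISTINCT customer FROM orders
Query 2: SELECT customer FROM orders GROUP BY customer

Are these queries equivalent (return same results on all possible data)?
Yes, equivalent

Both queries return: [('Carol',), ('Dave',)]

Reason: Both get unique customers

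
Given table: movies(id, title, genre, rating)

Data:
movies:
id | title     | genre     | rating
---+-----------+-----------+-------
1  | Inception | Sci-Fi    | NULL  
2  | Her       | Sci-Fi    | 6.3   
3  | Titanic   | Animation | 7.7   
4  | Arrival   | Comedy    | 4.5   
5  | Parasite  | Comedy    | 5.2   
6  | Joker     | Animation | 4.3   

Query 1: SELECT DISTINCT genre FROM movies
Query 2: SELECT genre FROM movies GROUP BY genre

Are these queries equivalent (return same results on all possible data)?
Yes, equivalent

Both queries return: [('Animation',), ('Comedy',), ('Sci-Fi',)]

Reason: Both get unique genres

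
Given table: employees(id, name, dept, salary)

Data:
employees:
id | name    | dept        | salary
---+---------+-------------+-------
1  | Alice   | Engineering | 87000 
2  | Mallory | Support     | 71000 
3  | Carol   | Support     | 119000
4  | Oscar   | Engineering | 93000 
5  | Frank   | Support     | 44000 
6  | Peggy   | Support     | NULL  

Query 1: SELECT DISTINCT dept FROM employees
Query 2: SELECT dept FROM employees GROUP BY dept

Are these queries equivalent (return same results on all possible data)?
Yes, equivalent

Both queries return: [('Engineering',), ('Support',)]

Reason: Both get unique depts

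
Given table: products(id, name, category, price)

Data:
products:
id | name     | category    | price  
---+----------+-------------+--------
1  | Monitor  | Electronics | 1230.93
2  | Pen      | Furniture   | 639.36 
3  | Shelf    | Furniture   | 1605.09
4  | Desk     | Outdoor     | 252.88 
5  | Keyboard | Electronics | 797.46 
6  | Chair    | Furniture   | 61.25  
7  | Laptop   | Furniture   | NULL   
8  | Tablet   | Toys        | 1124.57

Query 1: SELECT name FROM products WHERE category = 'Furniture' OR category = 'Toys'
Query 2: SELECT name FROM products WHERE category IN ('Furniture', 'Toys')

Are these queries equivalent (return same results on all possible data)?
Yes, equivalent

Both queries return: [('Chair',), ('Laptop',), ('Pen',), ('Shelf',), ('Tablet',)]

Reason: OR vs IN are equivalent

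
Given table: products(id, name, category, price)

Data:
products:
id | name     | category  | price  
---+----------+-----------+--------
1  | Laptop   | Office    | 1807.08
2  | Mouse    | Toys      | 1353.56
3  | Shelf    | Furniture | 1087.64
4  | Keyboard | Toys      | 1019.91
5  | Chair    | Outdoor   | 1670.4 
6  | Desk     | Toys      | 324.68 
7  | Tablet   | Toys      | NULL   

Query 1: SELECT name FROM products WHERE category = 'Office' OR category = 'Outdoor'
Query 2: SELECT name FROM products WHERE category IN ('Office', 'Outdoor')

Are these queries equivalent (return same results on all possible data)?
Yes, equivalent

Both queries return: [('Chair',), ('Laptop',)]

Reason: OR vs IN are equivalent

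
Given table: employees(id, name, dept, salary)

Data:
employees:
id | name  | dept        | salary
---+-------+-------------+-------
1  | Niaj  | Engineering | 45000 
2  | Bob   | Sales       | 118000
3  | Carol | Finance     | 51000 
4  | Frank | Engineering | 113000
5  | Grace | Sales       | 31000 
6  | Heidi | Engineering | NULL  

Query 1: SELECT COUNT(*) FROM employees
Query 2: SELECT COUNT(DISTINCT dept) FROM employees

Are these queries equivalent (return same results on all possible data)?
No, not equivalent

Query 1 returns: [(6,)]
Query 2 returns: [(3,)]

Reason: COUNT(*) counts rows, COUNT(DISTINCT dept) counts unique depts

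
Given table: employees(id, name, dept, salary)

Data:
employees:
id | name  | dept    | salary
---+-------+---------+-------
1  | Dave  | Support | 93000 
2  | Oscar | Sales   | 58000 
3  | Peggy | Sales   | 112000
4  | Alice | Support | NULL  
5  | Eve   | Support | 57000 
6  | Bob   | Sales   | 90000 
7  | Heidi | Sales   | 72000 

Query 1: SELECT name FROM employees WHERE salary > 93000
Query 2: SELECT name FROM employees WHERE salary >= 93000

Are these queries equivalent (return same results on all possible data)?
No, not equivalent

Query 1 returns: [('Peggy',)]
Query 2 returns: [('Dave',), ('Peggy',)]

Reason: > vs >= gives different results when salary = 93000 exists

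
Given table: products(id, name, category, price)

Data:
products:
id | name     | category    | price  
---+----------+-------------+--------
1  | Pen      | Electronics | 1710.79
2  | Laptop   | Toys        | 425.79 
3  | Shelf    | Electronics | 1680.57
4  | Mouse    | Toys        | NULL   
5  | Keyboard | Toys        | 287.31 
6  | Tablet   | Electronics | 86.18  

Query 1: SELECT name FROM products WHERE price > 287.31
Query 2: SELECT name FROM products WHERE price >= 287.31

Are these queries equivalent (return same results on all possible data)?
No, not equivalent

Query 1 returns: [('Pen',), ('Laptop',), ('Shelf',)]
Query 2 returns: [('Pen',), ('Laptop',), ('Shelf',), ('Keyboard',)]

Reason: > vs >= gives different results when price = 287.31 exists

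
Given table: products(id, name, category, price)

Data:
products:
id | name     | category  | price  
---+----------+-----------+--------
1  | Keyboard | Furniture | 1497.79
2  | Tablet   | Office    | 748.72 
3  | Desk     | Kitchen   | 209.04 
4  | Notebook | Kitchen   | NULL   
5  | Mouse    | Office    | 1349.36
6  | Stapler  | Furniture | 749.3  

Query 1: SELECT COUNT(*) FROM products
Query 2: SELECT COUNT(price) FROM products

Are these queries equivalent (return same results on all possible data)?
No, not equivalent

Query 1 returns: [(6,)]
Query 2 returns: [(5,)]

Reason: COUNT(*) includes NULLs, COUNT(column) excludes them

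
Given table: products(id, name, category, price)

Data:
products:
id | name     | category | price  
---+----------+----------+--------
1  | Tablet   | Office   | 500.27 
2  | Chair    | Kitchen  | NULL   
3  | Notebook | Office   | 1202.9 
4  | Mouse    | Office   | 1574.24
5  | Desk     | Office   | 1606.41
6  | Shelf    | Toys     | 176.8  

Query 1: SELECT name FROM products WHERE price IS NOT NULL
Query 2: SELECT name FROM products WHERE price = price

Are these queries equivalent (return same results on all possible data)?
Yes, equivalent

Both queries return: [('Desk',), ('Mouse',), ('Notebook',), ('Shelf',), ('Tablet',)]

Reason: IS NOT NULL vs self-equality (both exclude NULLs)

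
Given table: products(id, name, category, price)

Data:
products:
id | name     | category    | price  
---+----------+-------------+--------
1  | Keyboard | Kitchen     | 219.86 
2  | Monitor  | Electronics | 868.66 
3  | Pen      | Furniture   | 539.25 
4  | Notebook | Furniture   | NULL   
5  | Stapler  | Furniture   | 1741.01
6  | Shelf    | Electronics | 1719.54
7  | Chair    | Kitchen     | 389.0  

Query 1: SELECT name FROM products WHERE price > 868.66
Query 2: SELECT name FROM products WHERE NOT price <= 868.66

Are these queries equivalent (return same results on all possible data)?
Yes, equivalent

Both queries return: [('Shelf',), ('Stapler',)]

Reason: Both filter price > 868.66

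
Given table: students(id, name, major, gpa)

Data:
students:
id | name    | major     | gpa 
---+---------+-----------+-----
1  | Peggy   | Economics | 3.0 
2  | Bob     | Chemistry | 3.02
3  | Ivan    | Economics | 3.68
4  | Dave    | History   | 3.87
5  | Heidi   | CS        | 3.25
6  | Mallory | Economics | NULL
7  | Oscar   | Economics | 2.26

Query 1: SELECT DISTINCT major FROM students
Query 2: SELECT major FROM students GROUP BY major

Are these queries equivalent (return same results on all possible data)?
Yes, equivalent

Both queries return: [('CS',), ('Chemistry',), ('Economics',), ('History',)]

Reason: Both get unique majors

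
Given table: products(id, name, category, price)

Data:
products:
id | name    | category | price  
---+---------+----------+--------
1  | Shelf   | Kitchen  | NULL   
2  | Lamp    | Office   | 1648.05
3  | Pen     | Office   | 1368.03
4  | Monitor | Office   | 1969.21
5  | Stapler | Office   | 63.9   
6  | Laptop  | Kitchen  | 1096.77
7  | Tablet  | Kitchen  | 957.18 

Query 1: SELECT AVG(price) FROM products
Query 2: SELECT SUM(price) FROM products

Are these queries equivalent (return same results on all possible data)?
No, not equivalent

Query 1 returns: [(1183.8566666666668,)]
Query 2 returns: [(7103.14,)]

Reason: AVG vs SUM give different aggregate values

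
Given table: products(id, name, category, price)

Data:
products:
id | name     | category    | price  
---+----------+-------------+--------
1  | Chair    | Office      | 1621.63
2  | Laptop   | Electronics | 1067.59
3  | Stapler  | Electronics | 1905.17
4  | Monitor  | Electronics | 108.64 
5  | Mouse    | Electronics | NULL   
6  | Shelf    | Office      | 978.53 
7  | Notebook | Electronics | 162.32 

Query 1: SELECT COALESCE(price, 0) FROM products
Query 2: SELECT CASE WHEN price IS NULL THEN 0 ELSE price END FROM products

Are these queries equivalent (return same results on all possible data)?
Yes, equivalent

Both queries return: [(0,), (108.64,), (162.32,), (978.53,), (1067.59,), (1621.63,), (1905.17,)]

Reason: COALESCE vs CASE for NULL handling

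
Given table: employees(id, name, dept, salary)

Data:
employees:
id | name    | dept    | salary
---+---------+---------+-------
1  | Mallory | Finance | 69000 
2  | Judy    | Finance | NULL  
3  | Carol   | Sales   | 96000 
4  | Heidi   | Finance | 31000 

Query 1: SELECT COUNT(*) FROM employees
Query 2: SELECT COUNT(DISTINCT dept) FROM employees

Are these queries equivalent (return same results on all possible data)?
No, not equivalent

Query 1 returns: [(4,)]
Query 2 returns: [(2,)]

Reason: COUNT(*) counts rows, COUNT(DISTINCT dept) counts unique depts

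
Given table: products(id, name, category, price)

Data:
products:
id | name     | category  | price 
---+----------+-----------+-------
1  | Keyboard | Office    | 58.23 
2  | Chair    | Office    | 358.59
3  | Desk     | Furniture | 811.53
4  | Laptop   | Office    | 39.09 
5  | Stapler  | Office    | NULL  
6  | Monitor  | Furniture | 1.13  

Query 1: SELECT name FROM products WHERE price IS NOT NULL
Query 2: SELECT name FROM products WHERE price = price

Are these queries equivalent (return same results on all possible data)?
Yes, equivalent

Both queries return: [('Chair',), ('Desk',), ('Keyboard',), ('Laptop',), ('Monitor',)]

Reason: IS NOT NULL vs self-equality (both exclude NULLs)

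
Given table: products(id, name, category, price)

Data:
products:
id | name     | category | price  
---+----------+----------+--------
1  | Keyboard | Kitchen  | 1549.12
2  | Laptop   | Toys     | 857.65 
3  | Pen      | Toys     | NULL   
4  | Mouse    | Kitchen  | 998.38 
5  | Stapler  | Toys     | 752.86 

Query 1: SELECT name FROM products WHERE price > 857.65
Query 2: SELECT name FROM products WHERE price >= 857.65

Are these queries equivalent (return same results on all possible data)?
No, not equivalent

Query 1 returns: [('Keyboard',), ('Mouse',)]
Query 2 returns: [('Keyboard',), ('Laptop',), ('Mouse',)]

Reason: > vs >= gives different results when price = 857.65 exists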